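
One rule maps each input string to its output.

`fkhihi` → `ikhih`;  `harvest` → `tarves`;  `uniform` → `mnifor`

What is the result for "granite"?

eranit

The transformation: delete the first character, then move the last character to the front.
Applying both steps to "granite": "ranite", then "eranit".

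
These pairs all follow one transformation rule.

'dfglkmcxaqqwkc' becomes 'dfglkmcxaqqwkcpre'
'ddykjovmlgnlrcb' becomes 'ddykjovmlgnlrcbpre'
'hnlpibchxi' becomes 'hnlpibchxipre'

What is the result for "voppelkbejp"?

What's happening: append "pre".
Applying that to "voppelkbejp" gives "voppelkbejppre".

voppelkbejppre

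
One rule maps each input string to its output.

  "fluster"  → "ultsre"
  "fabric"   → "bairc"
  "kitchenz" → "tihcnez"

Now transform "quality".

auilyt

Looking at the pairs, the operation is to delete the first character, then swap each adjacent pair of characters (1↔2, 3↔4, ...).
For "quality", step one produces "uality"; step two turns that into "auilyt".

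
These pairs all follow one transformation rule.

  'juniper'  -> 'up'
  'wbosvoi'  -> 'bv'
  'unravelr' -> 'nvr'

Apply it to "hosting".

oi

Each output is the input with this applied: keep one character in every 3, starting at position 2 (positions 2nd, 5th, 8th, ...).
Doing the same to "hosting": "oi".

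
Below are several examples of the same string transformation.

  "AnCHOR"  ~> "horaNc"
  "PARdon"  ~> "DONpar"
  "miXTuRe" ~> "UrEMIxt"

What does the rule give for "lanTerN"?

Each output is the input with this applied: flip the case of every letter, then move the last 3 characters to the front (rotate right by 3).
For "lanTerN" the result is "ERnLANt".

ERnLANt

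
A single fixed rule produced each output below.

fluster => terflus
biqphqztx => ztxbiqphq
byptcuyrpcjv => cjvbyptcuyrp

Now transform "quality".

The transformation: move the last 3 characters to the front (rotate right by 3).
For "quality" the result is "ityqual".

ityqual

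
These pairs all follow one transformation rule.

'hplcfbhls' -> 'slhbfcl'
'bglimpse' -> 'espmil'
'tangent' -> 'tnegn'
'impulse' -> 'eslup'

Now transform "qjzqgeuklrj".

jrlkuegqz

The transformation: reverse the string, then delete the last 2 characters.
Starting from "qjzqgeuklrj": after the first operation, "jrlkuegqzjq"; after the second, "jrlkuegqz".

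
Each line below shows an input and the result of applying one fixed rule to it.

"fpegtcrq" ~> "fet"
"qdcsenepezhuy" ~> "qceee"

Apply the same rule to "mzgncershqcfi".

mgcrh

What's happening: delete the last 3 characters, then keep every other character starting from the first (positions 1st, 3rd, 5th, ...).
Doing the same to "mzgncershqcfi": "mgcrh".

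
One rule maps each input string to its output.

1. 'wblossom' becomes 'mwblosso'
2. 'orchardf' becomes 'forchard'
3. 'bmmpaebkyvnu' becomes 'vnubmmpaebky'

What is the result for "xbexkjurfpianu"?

ianuxbexkjurfp

Rule — swap the front and back halves of the string, then move the first 3 characters to the end (rotate left by 3).
Applying both steps to "xbexkjurfpianu": "rfpianuxbexkju", then "ianuxbexkjurfp".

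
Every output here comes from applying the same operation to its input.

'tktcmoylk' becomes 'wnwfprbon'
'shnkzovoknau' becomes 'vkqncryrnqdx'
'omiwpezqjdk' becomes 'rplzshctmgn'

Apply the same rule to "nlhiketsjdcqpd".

qoklnhwvmgftsg

What's happening: shift every letter 3 places forward in the alphabet (wrapping around).
Applying that to "nlhiketsjdcqpd" gives "qoklnhwvmgftsg".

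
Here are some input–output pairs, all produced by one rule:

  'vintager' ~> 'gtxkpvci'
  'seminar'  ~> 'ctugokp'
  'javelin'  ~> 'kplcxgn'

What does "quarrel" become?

gnswctt

The pattern: shift every letter 2 places forward in the alphabet (wrapping around), then move the last 2 characters to the front (rotate right by 2).
Doing the same to "quarrel": "gnswctt".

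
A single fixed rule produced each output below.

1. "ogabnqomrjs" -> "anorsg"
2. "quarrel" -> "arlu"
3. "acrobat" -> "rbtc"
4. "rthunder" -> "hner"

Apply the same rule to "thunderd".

udrt

The rule is to move the first 2 characters to the end (rotate left by 2), then keep every other character starting from the first (positions 1st, 3rd, 5th, ...).
Applying both steps to "thunderd": "underdth", then "udrt".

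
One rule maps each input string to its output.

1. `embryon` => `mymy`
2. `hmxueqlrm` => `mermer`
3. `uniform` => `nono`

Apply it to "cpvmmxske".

What's happening: keep one character in every 3, starting at position 2 (positions 2nd, 5th, 8th, ...), then write the whole string twice.
"cpvmmxske" → "pmk" → "pmkpmk".
(Check on "hmxueqlrm": → "mer" → "mermer" ✓)

pmkpmk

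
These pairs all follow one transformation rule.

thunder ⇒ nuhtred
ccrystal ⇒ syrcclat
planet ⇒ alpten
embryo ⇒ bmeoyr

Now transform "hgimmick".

The rule is to reverse the string, then move the first 3 characters to the end (rotate left by 3).
For "hgimmick", step one produces "kcimmigh"; step two turns that into "mmighkci".
(Check on "embryo": → "oyrbme" → "bmeoyr" ✓)

mmighkci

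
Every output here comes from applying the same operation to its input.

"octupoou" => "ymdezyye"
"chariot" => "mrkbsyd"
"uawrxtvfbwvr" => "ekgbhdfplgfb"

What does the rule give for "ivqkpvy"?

In each case the input is transformed by: shift every letter 10 places forward in the alphabet (wrapping around).
"ivqkpvy" → "sfauzfi".

sfauzfi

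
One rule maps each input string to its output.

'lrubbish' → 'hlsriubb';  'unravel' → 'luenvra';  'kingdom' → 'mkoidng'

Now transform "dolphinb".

bdnoilhp

Rule — take characters alternately from the front and the back (1st, last, 2nd, 2nd-last, ...), then swap each adjacent pair of characters (1↔2, 3↔4, ...).
Starting from "dolphinb": after the first operation, "dbonliph"; after the second, "bdnoilhp".
(Check on "unravel": → "ulnerva" → "luenvra" ✓)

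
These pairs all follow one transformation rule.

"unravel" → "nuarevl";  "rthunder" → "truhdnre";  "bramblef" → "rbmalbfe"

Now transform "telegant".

etelagtn

Rule — swap each adjacent pair of characters (1↔2, 3↔4, ...).
Doing the same to "telegant": "etelagtn".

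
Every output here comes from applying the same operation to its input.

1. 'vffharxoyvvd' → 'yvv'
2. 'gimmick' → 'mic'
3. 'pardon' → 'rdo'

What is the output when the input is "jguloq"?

ulo

In each case the input is transformed by: delete the last character, then keep only the last 3 characters.
"jguloq" → "jgulo" → "ulo".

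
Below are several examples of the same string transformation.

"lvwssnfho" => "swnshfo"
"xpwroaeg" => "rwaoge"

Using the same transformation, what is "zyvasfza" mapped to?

avfsaz

The transformation: swap each adjacent pair of characters (1↔2, 3↔4, ...), then delete the first 2 characters.
"zyvasfza" → "yzavfsaz" → "avfsaz".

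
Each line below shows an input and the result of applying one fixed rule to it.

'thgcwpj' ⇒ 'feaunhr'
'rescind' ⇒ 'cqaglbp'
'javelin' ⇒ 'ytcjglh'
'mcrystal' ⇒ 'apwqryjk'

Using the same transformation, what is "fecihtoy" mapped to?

cagfrmwd

In each case the input is transformed by: shift every letter 2 places backward in the alphabet (wrapping around), then move the first character to the end.
Working it through for "fecihtoy": intermediate "dcagfrmw", final "cagfrmwd".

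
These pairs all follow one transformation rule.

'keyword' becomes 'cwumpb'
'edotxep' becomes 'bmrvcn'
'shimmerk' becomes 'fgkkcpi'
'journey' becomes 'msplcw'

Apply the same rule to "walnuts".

yjlsrq

Rule — delete the first character, then shift every letter 2 places backward in the alphabet (wrapping around).
For "walnuts", step one produces "alnuts"; step two turns that into "yjlsrq".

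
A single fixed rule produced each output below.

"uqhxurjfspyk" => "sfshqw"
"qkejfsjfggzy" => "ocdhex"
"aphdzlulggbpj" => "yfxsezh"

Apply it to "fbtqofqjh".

drmof

The pattern: shift every letter 2 places backward in the alphabet (wrapping around), then keep every other character starting from the first (positions 1st, 3rd, 5th, ...).
So "fbtqofqjh" becomes "drmof".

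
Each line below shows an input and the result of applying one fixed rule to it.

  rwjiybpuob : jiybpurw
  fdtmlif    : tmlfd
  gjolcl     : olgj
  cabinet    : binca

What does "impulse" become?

pulim

Each output is the input with this applied: delete the last 2 characters, then move the first 2 characters to the end (rotate left by 2).
Working it through for "impulse": intermediate "impul", final "pulim".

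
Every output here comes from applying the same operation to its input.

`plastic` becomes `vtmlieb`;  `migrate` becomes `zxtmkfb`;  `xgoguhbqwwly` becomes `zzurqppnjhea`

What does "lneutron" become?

xnmkhgge

The pattern: shift every letter 7 places backward in the alphabet (wrapping around), then sort the characters into reverse alphabetical order.
"lneutron" → "egxnmkhg" → "xnmkhgge".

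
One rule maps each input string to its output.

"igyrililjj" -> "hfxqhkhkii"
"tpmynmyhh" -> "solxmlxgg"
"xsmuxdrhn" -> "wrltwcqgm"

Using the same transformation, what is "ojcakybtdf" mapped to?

The transformation: shift every letter 1 place backward in the alphabet (wrapping around).
Applying that to "ojcakybtdf" gives "nibzjxasce".

nibzjxasce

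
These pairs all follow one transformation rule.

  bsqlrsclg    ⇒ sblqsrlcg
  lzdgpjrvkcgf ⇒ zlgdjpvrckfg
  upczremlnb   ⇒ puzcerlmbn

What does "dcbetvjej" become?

The transformation: swap each adjacent pair of characters (1↔2, 3↔4, ...).
"dcbetvjej" → "cdebvtejj".

cdebvtejj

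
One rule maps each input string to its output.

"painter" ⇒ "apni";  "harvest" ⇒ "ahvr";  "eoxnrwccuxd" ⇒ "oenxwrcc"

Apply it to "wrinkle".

rwni

Each output is the input with this applied: delete the last 3 characters, then swap each adjacent pair of characters (1↔2, 3↔4, ...).
On "wrinkle": the first step gives "wrin", and the second then gives "rwni".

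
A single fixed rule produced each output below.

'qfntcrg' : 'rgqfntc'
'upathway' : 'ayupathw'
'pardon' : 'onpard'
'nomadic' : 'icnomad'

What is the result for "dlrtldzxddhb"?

hbdlrtldzxdd

Each output is the input with this applied: move the last 2 characters to the front (rotate right by 2).
Doing the same to "dlrtldzxddhb": "hbdlrtldzxdd".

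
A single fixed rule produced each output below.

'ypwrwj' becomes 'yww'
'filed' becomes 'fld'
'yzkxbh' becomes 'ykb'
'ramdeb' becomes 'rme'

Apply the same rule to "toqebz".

Looking at the pairs, the operation is to keep every other character starting from the first (positions 1st, 3rd, 5th, ...).
For "toqebz" the result is "tqb".

tqb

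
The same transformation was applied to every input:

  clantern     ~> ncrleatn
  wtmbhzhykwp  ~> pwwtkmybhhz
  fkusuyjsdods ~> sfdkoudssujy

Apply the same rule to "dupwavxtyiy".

ydiuyptwxav

The transformation: take characters alternately from the front and the back (1st, last, 2nd, 2nd-last, ...), then swap each adjacent pair of characters (1↔2, 3↔4, ...).
For "dupwavxtyiy", step one produces "dyuipywtaxv"; step two turns that into "ydiuyptwxav".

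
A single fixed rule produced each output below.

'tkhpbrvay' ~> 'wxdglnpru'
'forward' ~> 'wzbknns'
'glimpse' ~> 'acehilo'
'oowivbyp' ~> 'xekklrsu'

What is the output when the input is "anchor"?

wydjkn

Rule — sort the characters into alphabetical order, then shift every letter 4 places backward in the alphabet (wrapping around).
For "anchor" the result is "wydjkn".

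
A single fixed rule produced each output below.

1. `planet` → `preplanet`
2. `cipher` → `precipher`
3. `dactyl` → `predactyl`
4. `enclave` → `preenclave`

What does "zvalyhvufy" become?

Looking at the pairs, the operation is to prepend "pre".
So "zvalyhvufy" becomes "prezvalyhvufy".

prezvalyhvufy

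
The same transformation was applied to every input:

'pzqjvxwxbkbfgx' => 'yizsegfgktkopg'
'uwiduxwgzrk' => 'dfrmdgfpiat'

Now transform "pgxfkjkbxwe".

ypgotstkgfn

Rule — shift every letter 9 places forward in the alphabet (wrapping around).
For "pgxfkjkbxwe" the result is "ypgotstkgfn".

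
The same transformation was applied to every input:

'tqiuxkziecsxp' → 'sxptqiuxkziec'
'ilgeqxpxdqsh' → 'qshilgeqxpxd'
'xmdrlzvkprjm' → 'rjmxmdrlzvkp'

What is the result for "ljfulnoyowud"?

wudljfulnoyo

Looking at the pairs, the operation is to move the last 3 characters to the front (rotate right by 3).
On "ljfulnoyowud" that produces "wudljfulnoyo".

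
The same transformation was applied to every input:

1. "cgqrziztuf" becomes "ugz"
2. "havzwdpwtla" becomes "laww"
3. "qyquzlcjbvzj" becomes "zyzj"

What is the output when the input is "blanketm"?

tlk

The pattern: move the last 3 characters to the front (rotate right by 3), then keep one character in every 3, starting at position 2 (positions 2nd, 5th, 8th, ...).
For "blanketm", step one produces "etmblank"; step two turns that into "tlk".
(Check on "havzwdpwtla": → "tlahavzwdpw" → "laww" ✓)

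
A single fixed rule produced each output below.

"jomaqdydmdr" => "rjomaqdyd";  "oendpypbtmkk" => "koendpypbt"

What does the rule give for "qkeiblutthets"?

The pattern: move the last character to the front, then delete the last 2 characters.
For "qkeiblutthets" the result is "sqkeiblutth".

sqkeiblutth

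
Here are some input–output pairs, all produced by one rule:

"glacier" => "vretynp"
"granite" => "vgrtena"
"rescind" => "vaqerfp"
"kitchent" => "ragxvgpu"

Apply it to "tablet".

yrggno

The transformation: move the last 3 characters to the front (rotate right by 3), then shift every letter 13 places forward in the alphabet (wrapping around) — i.e. ROT13.
Applying both steps to "tablet": "lettab", then "yrggno".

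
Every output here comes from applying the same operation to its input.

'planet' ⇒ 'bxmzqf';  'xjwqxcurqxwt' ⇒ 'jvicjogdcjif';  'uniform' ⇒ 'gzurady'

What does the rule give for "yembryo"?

kqyndka

The pattern: shift every letter 12 places forward in the alphabet (wrapping around).
So "yembryo" becomes "kqyndka".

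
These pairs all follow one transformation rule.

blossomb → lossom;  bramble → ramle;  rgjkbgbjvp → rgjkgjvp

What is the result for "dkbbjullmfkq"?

dkjullmfkq

The rule is to remove every "b".
Applying that to "dkbbjullmfkq" gives "dkjullmfkq".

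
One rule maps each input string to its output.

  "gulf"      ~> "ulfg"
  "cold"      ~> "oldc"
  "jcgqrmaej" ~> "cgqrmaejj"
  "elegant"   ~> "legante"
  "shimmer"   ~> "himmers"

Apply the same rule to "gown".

The transformation: move the first character to the end.
On "gown" that produces "owng".

owng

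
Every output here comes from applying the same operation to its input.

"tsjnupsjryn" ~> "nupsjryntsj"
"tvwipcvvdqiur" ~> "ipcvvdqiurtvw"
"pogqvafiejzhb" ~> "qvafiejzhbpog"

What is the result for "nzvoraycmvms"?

oraycmvmsnzv

The rule is to move the first 3 characters to the end (rotate left by 3).
Doing the same to "nzvoraycmvms": "oraycmvmsnzv".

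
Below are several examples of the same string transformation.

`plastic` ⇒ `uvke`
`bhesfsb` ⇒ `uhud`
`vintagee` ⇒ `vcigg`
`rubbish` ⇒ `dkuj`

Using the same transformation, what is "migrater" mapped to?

tcvgt

In each case the input is transformed by: delete the first 3 characters, then shift every letter 2 places forward in the alphabet (wrapping around).
Applying both steps to "migrater": "rater", then "tcvgt".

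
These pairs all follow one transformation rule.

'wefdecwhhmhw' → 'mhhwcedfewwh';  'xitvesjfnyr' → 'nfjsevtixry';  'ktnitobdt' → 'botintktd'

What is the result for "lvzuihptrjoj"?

In each case the input is transformed by: reverse the string, then move the first 2 characters to the end (rotate left by 2).
For "lvzuihptrjoj", step one produces "jojrtphiuzvl"; step two turns that into "jrtphiuzvljo".

jrtphiuzvljo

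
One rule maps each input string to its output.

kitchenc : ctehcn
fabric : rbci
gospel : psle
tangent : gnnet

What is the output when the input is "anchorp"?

hcrop

The transformation: delete the first 2 characters, then swap each adjacent pair of characters (1↔2, 3↔4, ...).
Doing the same to "anchorp": "hcrop".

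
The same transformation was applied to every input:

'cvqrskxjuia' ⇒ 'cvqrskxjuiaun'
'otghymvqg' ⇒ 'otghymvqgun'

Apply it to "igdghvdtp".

Looking at the pairs, the operation is to append "un".
"igdghvdtp" → "igdghvdtpun".

igdghvdtpun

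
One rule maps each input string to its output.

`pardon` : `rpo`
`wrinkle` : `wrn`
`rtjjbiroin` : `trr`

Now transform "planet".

tpn

The rule is to sort the characters into reverse alphabetical order, then keep only the first 3 characters.
For "planet" the result is "tpn".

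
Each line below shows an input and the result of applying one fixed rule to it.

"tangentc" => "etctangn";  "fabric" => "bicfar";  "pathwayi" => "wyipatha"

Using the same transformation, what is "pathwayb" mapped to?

In each case the input is transformed by: move the last 3 characters to the front (rotate right by 3), then swap the first and last characters.
"pathwayb" → "aybpathw" → "wybpatha".
(Check on "tangentc": → "ntctange" → "etctangn" ✓)

wybpatha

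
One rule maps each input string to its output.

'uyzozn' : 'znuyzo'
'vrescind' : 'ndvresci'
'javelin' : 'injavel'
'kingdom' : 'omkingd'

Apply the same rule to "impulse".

seimpul

In each case the input is transformed by: move the last 2 characters to the front (rotate right by 2).
On "impulse" that produces "seimpul".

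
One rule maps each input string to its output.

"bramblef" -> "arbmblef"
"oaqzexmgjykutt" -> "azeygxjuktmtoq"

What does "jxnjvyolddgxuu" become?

dydxgxjvjuluno

Rule — sort the characters into alphabetical order, then take characters alternately from the front and the back (1st, last, 2nd, 2nd-last, ...).
For "jxnjvyolddgxuu", step one produces "ddgjjlnouuvxxy"; step two turns that into "dydxgxjvjuluno".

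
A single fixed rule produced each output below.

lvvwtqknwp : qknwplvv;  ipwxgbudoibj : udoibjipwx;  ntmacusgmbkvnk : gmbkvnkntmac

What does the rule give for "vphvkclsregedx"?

Rule — swap the front and back halves of the string, then delete the last 2 characters.
Starting from "vphvkclsregedx": after the first operation, "sregedxvphvkcl"; after the second, "sregedxvphvk".

sregedxvphvk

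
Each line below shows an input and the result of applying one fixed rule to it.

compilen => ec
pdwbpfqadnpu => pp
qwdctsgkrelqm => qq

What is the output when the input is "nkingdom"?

on

Rule — swap the first and last characters, then keep only the last 2 characters.
Applying both steps to "nkingdom": "mkingdon", then "on".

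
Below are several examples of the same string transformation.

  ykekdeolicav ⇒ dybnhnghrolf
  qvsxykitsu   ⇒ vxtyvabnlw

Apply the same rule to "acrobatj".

wmdfured

Looking at the pairs, the operation is to shift every letter 3 places forward in the alphabet (wrapping around), then move the last 2 characters to the front (rotate right by 2).
For "acrobatj", step one produces "dfuredwm"; step two turns that into "wmdfured".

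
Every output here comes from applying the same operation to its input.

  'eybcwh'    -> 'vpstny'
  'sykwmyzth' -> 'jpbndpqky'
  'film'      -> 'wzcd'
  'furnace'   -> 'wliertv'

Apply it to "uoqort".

In each case the input is transformed by: shift every letter 9 places backward in the alphabet (wrapping around).
On "uoqort" that produces "lfhfik".

lfhfik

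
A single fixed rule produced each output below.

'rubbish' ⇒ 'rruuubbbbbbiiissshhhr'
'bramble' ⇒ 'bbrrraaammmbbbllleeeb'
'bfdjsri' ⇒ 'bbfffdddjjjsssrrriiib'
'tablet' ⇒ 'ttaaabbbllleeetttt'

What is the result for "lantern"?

What's happening: repeat every character 3 times, then move the first character to the end.
Applying both steps to "lantern": "lllaaannnttteeerrrnnn", then "llaaannnttteeerrrnnnl".
(Check on "bramble": → "bbbrrraaammmbbbllleee" → "bbrrraaammmbbbllleeeb" ✓)

llaaannnttteeerrrnnnl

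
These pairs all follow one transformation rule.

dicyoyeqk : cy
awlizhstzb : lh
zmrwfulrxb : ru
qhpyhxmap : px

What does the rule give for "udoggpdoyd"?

op

The rule is to keep one character in every 3, starting at position 3 (positions 3rd, 6th, 9th, ...), then delete the last character.
"udoggpdoyd" → "opy" → "op".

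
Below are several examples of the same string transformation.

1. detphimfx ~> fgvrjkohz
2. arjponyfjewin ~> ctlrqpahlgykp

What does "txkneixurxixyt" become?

vzmpgkzwtzkzav

In each case the input is transformed by: shift every letter 2 places forward in the alphabet (wrapping around).
Applying that to "txkneixurxixyt" gives "vzmpgkzwtzkzav".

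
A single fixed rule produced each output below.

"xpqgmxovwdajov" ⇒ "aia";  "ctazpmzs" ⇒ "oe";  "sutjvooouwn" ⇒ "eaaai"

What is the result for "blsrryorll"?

The transformation: shift every letter 12 places forward in the alphabet (wrapping around), then keep only the vowels.
"blsrryorll" → "nxeddkadxx" → "ea".

ea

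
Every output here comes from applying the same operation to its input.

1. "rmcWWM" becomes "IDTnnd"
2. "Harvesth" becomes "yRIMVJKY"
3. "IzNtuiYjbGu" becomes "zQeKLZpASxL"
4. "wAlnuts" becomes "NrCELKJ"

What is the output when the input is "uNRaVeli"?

The pattern: flip the case of every letter, then shift every letter 9 places backward in the alphabet (wrapping around).
For "uNRaVeli" the result is "LeiRmVCZ".

LeiRmVCZ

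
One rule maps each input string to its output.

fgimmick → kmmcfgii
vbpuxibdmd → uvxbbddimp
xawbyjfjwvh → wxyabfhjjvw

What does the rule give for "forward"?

rrwadfo

The pattern: sort the characters into alphabetical order, then move the last 3 characters to the front (rotate right by 3).
Starting from "forward": after the first operation, "adforrw"; after the second, "rrwadfo".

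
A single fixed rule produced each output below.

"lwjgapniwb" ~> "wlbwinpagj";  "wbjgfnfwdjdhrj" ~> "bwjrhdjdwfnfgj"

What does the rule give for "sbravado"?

bsodavar

Looking at the pairs, the operation is to move the first 2 characters to the end (rotate left by 2), then reverse the string.
"sbravado" → "ravadosb" → "bsodavar".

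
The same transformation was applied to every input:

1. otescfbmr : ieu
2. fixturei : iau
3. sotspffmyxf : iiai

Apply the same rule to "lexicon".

In each case the input is transformed by: shift every letter 3 places forward in the alphabet (wrapping around), then keep only the vowels.
Working it through for "lexicon": intermediate "ohalfrq", final "oa".

oa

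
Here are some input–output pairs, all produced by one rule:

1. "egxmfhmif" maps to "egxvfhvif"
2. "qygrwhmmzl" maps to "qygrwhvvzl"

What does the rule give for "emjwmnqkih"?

evjwvnqkih

What's happening: replace every "m" with "v".
"emjwmnqkih" → "evjwvnqkih".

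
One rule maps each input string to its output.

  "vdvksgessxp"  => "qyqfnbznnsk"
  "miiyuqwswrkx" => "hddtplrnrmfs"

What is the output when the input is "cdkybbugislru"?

Each output is the input with this applied: shift every letter 5 places backward in the alphabet (wrapping around).
Applying that to "cdkybbugislru" gives "xyftwwpbdngmp".

xyftwwpbdngmp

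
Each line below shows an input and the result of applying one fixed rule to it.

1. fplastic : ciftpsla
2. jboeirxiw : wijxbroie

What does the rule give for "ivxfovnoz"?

Each output is the input with this applied: move the last character to the front, then take characters alternately from the front and the back (1st, last, 2nd, 2nd-last, ...).
Applying both steps to "ivxfovnoz": "zivxfovno", then "zoinvvxof".

zoinvvxof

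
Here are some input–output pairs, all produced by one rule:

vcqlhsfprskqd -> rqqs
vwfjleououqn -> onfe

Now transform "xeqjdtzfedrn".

In each case the input is transformed by: keep one character in every 3, starting at position 3 (positions 3rd, 6th, 9th, ...), then move the first 2 characters to the end (rotate left by 2).
On "xeqjdtzfedrn": the first step gives "qten", and the second then gives "enqt".
(Check on "vwfjleououqn": → "feon" → "onfe" ✓)

enqt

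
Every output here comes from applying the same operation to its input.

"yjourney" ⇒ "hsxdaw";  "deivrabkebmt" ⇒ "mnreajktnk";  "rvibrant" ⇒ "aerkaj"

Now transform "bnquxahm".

kwzdgj

Looking at the pairs, the operation is to shift every letter 9 places forward in the alphabet (wrapping around), then delete the last 2 characters.
Doing the same to "bnquxahm": "kwzdgj".
(Check on "yjourney": → "hsxdawnh" → "hsxdaw" ✓)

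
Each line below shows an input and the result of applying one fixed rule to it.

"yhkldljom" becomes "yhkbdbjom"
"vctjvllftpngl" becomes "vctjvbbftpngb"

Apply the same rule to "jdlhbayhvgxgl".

jdbhbayhvgxgb

What's happening: replace every "l" with "b".
"jdlhbayhvgxgl" → "jdbhbayhvgxgb".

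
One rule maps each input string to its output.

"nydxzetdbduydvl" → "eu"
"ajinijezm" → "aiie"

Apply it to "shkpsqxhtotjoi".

Looking at the pairs, the operation is to keep only the vowels.
So "shkpsqxhtotjoi" becomes "ooi".

ooi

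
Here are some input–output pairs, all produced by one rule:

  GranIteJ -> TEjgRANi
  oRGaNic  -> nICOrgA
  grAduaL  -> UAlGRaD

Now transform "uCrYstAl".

Rule — move the last 3 characters to the front (rotate right by 3), then flip the case of every letter.
On "uCrYstAl": the first step gives "tAluCrYs", and the second then gives "TaLUcRyS".

TaLUcRyS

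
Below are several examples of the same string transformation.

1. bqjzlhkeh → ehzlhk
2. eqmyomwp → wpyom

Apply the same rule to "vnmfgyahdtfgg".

ggfgyahdtf

The transformation: delete the first 3 characters, then move the last 2 characters to the front (rotate right by 2).
Working it through for "vnmfgyahdtfgg": intermediate "fgyahdtfgg", final "ggfgyahdtf".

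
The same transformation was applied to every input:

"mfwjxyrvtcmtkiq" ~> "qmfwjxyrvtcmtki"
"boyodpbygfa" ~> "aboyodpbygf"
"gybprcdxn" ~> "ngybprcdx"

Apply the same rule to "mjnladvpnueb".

bmjnladvpnue

In each case the input is transformed by: move the last character to the front.
"mjnladvpnueb" → "bmjnladvpnue".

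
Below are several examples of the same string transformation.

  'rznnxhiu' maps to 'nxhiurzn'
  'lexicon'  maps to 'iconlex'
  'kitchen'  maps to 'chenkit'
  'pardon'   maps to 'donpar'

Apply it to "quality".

lityqua

The pattern: move the first 3 characters to the end (rotate left by 3).
On "quality" that produces "lityqua".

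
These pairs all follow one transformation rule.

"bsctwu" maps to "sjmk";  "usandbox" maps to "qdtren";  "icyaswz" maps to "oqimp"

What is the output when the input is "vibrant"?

rhqdj

Rule — shift every letter 10 places backward in the alphabet (wrapping around), then delete the first 2 characters.
Starting from "vibrant": after the first operation, "lyrhqdj"; after the second, "rhqdj".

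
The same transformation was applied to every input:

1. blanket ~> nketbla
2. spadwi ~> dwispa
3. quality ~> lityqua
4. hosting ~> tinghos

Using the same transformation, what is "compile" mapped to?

The transformation: move the first 3 characters to the end (rotate left by 3).
For "compile" the result is "pilecom".

pilecom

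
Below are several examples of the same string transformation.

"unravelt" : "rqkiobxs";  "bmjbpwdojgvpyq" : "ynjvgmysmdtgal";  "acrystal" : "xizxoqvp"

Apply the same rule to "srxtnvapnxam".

The transformation: shift every letter 3 places backward in the alphabet (wrapping around), then take characters alternately from the front and the back (1st, last, 2nd, 2nd-last, ...).
Starting from "srxtnvapnxam": after the first operation, "pouqksxmkuxj"; after the second, "pjoxuuqkkmsx".

pjoxuuqkkmsx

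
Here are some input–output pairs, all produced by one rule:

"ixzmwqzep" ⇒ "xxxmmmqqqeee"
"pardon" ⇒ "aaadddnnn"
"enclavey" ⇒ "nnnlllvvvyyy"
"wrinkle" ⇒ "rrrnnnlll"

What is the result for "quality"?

uuulllttt

What's happening: keep every other character starting from the second (positions 2nd, 4th, 6th, ...), then repeat every character 3 times.
"quality" → "ult" → "uuulllttt".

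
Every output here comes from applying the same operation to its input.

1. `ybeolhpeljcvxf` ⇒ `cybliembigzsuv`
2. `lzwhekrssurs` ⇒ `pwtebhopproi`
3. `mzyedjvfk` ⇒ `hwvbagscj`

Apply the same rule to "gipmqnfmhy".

The pattern: swap the first and last characters, then shift every letter 3 places backward in the alphabet (wrapping around).
On "gipmqnfmhy" that produces "vfmjnkcjed".

vfmjnkcjed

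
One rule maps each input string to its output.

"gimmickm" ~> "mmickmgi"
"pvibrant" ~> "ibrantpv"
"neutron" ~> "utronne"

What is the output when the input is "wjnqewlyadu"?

nqewlyaduwj

The transformation: move the first 2 characters to the end (rotate left by 2).
Applying that to "wjnqewlyadu" gives "nqewlyaduwj".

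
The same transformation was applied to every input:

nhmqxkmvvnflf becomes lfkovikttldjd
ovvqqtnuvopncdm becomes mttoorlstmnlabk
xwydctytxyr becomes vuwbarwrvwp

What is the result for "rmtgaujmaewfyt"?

pkreyshkycudwr

Looking at the pairs, the operation is to shift every letter 2 places backward in the alphabet (wrapping around).
For "rmtgaujmaewfyt" the result is "pkreyshkycudwr".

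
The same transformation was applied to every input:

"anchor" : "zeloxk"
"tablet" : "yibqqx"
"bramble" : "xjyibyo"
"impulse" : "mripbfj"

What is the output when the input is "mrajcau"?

xgzxrjo

The pattern: shift every letter 3 places backward in the alphabet (wrapping around), then move the first 2 characters to the end (rotate left by 2).
For "mrajcau", step one produces "joxgzxr"; step two turns that into "xgzxrjo".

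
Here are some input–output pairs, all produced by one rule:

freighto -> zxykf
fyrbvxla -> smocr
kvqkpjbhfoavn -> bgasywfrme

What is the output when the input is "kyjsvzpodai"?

Looking at the pairs, the operation is to shift every letter 9 places backward in the alphabet (wrapping around), then delete the first 3 characters.
Applying both steps to "kyjsvzpodai": "bpajmqgfurz", then "jmqgfurz".

jmqgfurz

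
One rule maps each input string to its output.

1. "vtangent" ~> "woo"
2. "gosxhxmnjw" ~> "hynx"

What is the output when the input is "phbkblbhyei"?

qlcf

What's happening: keep one character in every 3, starting at position 1 (positions 1st, 4th, 7th, ...), then shift every letter 1 place forward in the alphabet (wrapping around).
On "phbkblbhyei": the first step gives "pkbe", and the second then gives "qlcf".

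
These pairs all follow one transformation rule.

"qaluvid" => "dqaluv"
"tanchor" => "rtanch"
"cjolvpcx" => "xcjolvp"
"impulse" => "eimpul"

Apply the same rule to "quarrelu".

uquarre

In each case the input is transformed by: move the last character to the front, then delete the last character.
"quarrelu" → "uquarrel" → "uquarre".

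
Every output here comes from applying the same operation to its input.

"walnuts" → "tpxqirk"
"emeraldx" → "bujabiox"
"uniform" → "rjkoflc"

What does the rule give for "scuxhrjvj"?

In each case the input is transformed by: shift every letter 3 places backward in the alphabet (wrapping around), then take characters alternately from the front and the back (1st, last, 2nd, 2nd-last, ...).
"scuxhrjvj" → "pgzsrguoe".

pgzsrguoe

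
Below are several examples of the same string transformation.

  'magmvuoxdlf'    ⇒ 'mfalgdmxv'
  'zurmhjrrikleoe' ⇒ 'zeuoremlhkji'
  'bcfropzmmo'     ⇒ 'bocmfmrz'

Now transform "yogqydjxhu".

yuohgxqj

Looking at the pairs, the operation is to take characters alternately from the front and the back (1st, last, 2nd, 2nd-last, ...), then delete the last 2 characters.
Applying both steps to "yogqydjxhu": "yuohgxqjyd", then "yuohgxqj".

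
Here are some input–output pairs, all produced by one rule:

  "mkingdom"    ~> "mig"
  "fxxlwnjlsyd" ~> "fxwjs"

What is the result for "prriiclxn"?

Each output is the input with this applied: keep every other character starting from the first (positions 1st, 3rd, 5th, ...), then delete the last character.
For "prriiclxn" the result is "pril".

pril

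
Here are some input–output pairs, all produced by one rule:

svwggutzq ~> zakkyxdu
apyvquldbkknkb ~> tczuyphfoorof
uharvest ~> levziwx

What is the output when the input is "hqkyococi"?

uocsgsgm

The transformation: delete the first character, then shift every letter 4 places forward in the alphabet (wrapping around).
For "hqkyococi", step one produces "qkyococi"; step two turns that into "uocsgsgm".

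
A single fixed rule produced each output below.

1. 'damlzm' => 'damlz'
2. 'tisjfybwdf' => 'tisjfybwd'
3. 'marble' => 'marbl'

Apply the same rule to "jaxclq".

jaxcl

In each case the input is transformed by: delete the last character.
On "jaxclq" that produces "jaxcl".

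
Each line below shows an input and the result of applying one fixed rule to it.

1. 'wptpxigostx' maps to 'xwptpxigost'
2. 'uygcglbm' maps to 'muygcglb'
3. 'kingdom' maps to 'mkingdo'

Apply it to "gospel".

The transformation: move the last character to the front.
For "gospel" the result is "lgospe".

lgospe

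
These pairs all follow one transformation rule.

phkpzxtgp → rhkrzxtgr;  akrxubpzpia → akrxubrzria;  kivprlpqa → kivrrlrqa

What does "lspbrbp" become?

In each case the input is transformed by: replace every "p" with "r".
On "lspbrbp" that produces "lsrbrbr".

lsrbrbr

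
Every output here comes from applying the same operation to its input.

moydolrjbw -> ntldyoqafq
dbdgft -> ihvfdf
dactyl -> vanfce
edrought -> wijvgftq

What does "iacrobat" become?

qdcvkcet

What's happening: swap the front and back halves of the string, then shift every letter 2 places forward in the alphabet (wrapping around).
On "iacrobat": the first step gives "obatiacr", and the second then gives "qdcvkcet".
(Check on "edrought": → "ughtedro" → "wijvgftq" ✓)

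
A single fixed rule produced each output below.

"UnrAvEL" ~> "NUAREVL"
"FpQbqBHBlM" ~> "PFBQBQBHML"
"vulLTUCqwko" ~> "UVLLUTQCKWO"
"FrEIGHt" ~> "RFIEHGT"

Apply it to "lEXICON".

The transformation: swap each adjacent pair of characters (1↔2, 3↔4, ...), then convert every letter to uppercase.
So "lEXICON" becomes "ELIXOCN".

ELIXOCN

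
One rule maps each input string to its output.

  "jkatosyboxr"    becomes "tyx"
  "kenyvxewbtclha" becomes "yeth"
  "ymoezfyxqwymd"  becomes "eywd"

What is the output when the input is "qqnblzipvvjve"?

In each case the input is transformed by: delete the first 3 characters, then keep one character in every 3, starting at position 1 (positions 1st, 4th, 7th, ...).
Working it through for "qqnblzipvvjve": intermediate "blzipvvjve", final "bive".

bive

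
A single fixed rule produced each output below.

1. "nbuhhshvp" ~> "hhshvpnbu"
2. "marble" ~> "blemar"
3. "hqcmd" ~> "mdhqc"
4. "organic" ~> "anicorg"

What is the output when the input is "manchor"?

In each case the input is transformed by: move the first 3 characters to the end (rotate left by 3).
For "manchor" the result is "chorman".

chorman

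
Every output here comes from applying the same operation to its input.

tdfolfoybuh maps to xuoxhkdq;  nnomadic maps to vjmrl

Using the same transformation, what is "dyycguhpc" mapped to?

lpdqyl

Each output is the input with this applied: shift every letter 9 places forward in the alphabet (wrapping around), then delete the first 3 characters.
Doing the same to "dyycguhpc": "lpdqyl".
(Check on "tdfolfoybuh": → "cmoxuoxhkdq" → "xuoxhkdq" ✓)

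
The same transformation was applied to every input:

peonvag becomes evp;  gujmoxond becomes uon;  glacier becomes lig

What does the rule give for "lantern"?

In each case the input is transformed by: move the first character to the end, then keep one character in every 3, starting at position 1 (positions 1st, 4th, 7th, ...).
Applying both steps to "lantern": "anternl", then "ael".
(Check on "peonvag": → "eonvagp" → "evp" ✓)

ael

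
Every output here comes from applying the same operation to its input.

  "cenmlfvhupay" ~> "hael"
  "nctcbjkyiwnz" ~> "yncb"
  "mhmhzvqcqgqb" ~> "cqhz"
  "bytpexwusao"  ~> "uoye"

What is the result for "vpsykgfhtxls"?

hlpk

Looking at the pairs, the operation is to keep one character in every 3, starting at position 2 (positions 2nd, 5th, 8th, ...), then move the first 2 characters to the end (rotate left by 2).
Starting from "vpsykgfhtxls": after the first operation, "pkhl"; after the second, "hlpk".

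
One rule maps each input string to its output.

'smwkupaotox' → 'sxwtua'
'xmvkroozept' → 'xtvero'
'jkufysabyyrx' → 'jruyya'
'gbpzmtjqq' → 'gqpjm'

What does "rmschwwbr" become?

Looking at the pairs, the operation is to keep every other character starting from the first (positions 1st, 3rd, 5th, ...), then take characters alternately from the front and the back (1st, last, 2nd, 2nd-last, ...).
Applying that to "rmschwwbr" gives "rrswh".
(Check on "xmvkroozept": → "xvroet" → "xtvero" ✓)

rrswh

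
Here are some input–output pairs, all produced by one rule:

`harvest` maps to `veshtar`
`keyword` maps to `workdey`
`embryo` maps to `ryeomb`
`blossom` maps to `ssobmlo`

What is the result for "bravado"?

Looking at the pairs, the operation is to swap the first and last characters, then move the first 3 characters to the end (rotate left by 3).
Starting from "bravado": after the first operation, "oravadb"; after the second, "vadbora".

vadbora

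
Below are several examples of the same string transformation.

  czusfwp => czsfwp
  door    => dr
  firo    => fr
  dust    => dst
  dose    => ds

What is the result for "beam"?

Looking at the pairs, the operation is to remove every vowel.
Doing the same to "beam": "bm".

bm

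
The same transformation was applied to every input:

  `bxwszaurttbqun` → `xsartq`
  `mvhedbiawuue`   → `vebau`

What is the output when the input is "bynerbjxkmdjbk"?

yebxmj

In each case the input is transformed by: delete the last 2 characters, then keep every other character starting from the second (positions 2nd, 4th, 6th, ...).
For "bynerbjxkmdjbk", step one produces "bynerbjxkmdj"; step two turns that into "yebxmj".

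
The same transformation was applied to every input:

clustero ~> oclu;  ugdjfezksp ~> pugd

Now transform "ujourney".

yujo

The pattern: move the first 3 characters to the end (rotate left by 3), then keep only the last 4 characters.
Starting from "ujourney": after the first operation, "urneyujo"; after the second, "yujo".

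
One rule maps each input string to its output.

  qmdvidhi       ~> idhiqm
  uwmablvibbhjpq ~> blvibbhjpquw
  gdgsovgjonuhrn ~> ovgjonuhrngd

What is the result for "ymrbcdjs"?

cdjsym

The transformation: move the first 2 characters to the end (rotate left by 2), then delete the first 2 characters.
Starting from "ymrbcdjs": after the first operation, "rbcdjsym"; after the second, "cdjsym".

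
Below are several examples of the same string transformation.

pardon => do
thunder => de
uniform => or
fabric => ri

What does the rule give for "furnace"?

ac

Each output is the input with this applied: move the last character to the front, then keep only the last 2 characters.
For "furnace" the result is "ac".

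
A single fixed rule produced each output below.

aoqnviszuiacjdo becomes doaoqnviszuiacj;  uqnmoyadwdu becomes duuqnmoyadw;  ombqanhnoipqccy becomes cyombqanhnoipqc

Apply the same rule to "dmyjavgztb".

tbdmyjavgz

The transformation: move the last 2 characters to the front (rotate right by 2).
So "dmyjavgztb" becomes "tbdmyjavgz".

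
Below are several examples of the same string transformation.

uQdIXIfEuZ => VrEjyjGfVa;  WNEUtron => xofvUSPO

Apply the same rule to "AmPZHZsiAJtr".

What's happening: flip the case of every letter, then shift every letter 1 place forward in the alphabet (wrapping around).
"AmPZHZsiAJtr" → "aMpzhzSIajTR" → "bNqaiaTJbkUS".
(Check on "WNEUtron": → "wneuTRON" → "xofvUSPO" ✓)

bNqaiaTJbkUS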